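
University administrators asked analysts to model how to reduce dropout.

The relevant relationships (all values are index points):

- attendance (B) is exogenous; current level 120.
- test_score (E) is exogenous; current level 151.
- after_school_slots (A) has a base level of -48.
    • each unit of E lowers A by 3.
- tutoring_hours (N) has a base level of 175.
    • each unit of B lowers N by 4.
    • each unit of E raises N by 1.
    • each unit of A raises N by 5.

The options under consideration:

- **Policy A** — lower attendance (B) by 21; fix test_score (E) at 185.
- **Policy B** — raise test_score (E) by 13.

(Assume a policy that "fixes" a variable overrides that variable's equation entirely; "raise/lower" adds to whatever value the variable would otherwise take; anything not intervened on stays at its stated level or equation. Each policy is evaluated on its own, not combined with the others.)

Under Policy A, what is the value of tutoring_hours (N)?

-3051

Policy A (B − 21, E := 185):
  B = 120 − 21 = 99
  E = 185
  A = -48 − 3·185 = -603
  N = 175 − 4·99 + 185 + 5·(-603) = -3051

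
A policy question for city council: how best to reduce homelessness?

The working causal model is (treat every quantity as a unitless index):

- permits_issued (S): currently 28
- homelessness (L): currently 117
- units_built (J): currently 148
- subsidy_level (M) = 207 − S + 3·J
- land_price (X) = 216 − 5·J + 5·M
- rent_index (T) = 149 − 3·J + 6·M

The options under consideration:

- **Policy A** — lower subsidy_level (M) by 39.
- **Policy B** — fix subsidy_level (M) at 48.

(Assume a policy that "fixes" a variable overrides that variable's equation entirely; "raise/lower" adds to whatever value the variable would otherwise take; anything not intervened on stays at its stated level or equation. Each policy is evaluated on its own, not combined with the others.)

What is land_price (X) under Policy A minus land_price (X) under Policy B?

Policy A (M − 39):
  S = 28
  J = 148
  M = 207 − 28 + 3·148 (−39 from intervention) = 584
  X = 216 − 5·148 + 5·584 = 2396
Policy B (M := 48):
  S = 28
  J = 148
  M = 48
  X = 216 − 5·148 + 5·48 = -284
X: 2396 − (-284) = 2680

2680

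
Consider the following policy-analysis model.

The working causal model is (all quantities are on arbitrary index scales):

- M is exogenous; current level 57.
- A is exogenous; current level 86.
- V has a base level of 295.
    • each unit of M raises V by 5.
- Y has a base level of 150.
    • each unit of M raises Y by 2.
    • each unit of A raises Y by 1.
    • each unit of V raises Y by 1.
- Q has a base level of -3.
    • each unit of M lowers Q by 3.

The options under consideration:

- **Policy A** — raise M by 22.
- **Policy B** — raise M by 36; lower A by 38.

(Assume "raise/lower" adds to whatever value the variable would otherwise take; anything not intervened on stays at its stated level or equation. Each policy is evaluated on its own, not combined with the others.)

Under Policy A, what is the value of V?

Policy A (M + 22):
  M = 57 + 22 = 79
  V = 295 + 5·79 = 690

690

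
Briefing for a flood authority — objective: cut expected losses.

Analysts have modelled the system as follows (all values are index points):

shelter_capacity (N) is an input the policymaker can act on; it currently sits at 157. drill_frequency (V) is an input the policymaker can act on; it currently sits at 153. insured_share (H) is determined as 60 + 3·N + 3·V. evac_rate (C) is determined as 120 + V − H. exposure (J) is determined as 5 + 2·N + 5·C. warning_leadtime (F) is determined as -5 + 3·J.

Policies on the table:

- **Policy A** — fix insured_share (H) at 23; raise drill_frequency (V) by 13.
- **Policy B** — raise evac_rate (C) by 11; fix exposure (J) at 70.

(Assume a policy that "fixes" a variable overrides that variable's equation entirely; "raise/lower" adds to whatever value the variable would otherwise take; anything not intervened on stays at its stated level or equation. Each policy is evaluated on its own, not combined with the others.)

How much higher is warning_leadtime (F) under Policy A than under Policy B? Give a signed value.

Policy A (H := 23, V + 13):
  N = 157
  V = 153 + 13 = 166
  H = 23
  C = 120 + 166 − 23 = 263
  J = 5 + 2·157 + 5·263 = 1634
  F = -5 + 3·1634 = 4897
Policy B (C + 11, J := 70):
  N = 157
  V = 153
  H = 60 + 3·157 + 3·153 = 990
  C = 120 + 153 − 990 (+11 from intervention) = -706
  J = 70
  F = -5 + 3·70 = 205
F: 4897 − 205 = 4692

4692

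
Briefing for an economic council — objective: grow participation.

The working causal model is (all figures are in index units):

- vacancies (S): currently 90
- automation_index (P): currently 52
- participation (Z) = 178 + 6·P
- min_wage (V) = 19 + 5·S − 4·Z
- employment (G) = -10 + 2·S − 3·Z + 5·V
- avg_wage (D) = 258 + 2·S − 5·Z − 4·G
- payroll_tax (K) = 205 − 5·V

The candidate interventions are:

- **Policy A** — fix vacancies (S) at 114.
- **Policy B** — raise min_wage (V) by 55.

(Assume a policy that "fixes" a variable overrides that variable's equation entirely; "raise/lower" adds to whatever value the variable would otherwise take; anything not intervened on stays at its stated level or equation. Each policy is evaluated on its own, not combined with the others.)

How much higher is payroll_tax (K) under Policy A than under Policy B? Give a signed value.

-325

Policy A (S := 114):
  S = 114
  P = 52
  Z = 178 + 6·52 = 490
  V = 19 + 5·114 − 4·490 = -1371
  K = 205 − 5·(-1371) = 7060
Policy B (V + 55):
  S = 90
  P = 52
  Z = 178 + 6·52 = 490
  V = 19 + 5·90 − 4·490 (+55 from intervention) = -1436
  K = 205 − 5·(-1436) = 7385
K: 7060 − 7385 = -325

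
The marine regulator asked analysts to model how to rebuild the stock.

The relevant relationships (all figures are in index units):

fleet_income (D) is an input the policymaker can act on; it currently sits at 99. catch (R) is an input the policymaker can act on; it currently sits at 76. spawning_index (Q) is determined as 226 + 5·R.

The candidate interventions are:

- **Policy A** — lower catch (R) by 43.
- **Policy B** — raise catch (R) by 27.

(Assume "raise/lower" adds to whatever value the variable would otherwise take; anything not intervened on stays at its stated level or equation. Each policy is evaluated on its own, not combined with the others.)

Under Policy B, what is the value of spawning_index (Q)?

741

Policy B (R + 27):
  R = 76 + 27 = 103
  Q = 226 + 5·103 = 741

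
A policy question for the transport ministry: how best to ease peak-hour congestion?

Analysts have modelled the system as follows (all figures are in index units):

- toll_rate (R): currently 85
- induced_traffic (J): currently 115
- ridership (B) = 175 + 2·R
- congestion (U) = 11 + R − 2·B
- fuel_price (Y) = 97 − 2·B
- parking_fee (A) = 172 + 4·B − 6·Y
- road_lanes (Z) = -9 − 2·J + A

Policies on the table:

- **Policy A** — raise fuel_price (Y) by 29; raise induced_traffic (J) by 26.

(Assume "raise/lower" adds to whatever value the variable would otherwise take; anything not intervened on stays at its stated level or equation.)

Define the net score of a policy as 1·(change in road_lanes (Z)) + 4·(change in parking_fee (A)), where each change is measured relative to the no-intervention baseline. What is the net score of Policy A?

-922

Baseline:
  R = 85
  J = 115
  B = 175 + 2·85 = 345
  Y = 97 − 2·345 = -593
  A = 172 + 4·345 − 6·(-593) = 5110
  Z = -9 − 2·115 + 5110 = 4871
Policy A (Y + 29, J + 26):
  R = 85
  J = 115 + 26 = 141
  B = 175 + 2·85 = 345
  Y = 97 − 2·345 (+29 from intervention) = -564
  A = 172 + 4·345 − 6·(-564) = 4936
  Z = -9 − 2·141 + 4936 = 4645
ΔZ = 4645 − 4871 = -226; ΔA = 4936 − 5110 = -174
Score = 1·(-226) + 4·(-174) = -922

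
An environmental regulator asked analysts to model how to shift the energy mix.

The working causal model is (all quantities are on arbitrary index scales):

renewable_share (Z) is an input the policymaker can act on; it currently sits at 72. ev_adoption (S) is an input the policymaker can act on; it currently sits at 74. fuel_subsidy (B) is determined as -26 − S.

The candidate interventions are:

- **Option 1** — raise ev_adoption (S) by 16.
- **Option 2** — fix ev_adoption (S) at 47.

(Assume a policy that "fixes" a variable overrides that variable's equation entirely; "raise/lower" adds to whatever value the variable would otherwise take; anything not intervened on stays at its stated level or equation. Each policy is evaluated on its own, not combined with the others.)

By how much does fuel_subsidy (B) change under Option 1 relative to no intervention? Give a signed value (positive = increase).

-16

Baseline:
  S = 74
  B = -26 − 74 = -100
Option 1 (S + 16):
  S = 74 + 16 = 90
  B = -26 − 90 = -116
Change in B: -116 − (-100) = -16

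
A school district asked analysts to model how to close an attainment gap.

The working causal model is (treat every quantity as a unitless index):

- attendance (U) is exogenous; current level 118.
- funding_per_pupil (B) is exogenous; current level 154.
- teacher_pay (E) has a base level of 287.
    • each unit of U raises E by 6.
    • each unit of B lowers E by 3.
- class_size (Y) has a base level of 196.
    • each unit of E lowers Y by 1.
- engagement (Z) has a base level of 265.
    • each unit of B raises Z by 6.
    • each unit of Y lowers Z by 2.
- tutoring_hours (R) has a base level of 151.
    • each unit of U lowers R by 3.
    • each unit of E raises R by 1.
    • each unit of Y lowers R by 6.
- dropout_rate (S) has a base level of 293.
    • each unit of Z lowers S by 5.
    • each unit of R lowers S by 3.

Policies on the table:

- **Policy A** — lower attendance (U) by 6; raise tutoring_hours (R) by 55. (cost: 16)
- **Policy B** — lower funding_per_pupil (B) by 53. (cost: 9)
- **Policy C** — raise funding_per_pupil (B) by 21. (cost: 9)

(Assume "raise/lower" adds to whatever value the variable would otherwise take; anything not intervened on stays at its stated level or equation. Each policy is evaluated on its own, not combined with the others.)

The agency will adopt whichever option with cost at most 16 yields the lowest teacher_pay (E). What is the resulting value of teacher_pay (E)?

470

Policy A (U − 6, R + 55):
  U = 118 − 6 = 112
  B = 154
  E = 287 + 6·112 − 3·154 = 497
Policy B (B − 53):
  U = 118
  B = 154 − 53 = 101
  E = 287 + 6·118 − 3·101 = 692
Policy C (B + 21):
  U = 118
  B = 154 + 21 = 175
  E = 287 + 6·118 − 3·175 = 470
Comparing — Policy A: E=497, Policy B: E=692, Policy C: E=470. Lowest is 470 (Policy C).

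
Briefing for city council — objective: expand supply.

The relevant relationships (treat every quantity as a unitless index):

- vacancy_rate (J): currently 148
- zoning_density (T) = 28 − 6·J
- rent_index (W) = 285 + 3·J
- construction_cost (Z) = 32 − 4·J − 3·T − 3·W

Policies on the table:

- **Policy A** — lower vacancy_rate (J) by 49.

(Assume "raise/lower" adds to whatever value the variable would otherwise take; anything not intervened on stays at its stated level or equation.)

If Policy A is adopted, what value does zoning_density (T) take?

-566

Policy A (J − 49):
  J = 148 − 49 = 99
  T = 28 − 6·99 = -566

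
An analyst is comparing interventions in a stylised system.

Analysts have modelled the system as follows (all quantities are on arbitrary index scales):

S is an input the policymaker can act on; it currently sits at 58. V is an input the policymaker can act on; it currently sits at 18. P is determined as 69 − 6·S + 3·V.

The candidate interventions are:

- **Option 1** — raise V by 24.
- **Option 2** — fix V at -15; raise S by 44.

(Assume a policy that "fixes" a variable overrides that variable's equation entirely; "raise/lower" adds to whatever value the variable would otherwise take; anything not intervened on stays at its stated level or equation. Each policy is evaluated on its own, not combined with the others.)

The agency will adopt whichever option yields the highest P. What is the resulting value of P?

-153

Option 1 (V + 24):
  S = 58
  V = 18 + 24 = 42
  P = 69 − 6·58 + 3·42 = -153
Option 2 (V := -15, S + 44):
  S = 58 + 44 = 102
  V = -15
  P = 69 − 6·102 + 3·(-15) = -588
Comparing — Option 1: P=-153, Option 2: P=-588. Highest is -153 (Option 1).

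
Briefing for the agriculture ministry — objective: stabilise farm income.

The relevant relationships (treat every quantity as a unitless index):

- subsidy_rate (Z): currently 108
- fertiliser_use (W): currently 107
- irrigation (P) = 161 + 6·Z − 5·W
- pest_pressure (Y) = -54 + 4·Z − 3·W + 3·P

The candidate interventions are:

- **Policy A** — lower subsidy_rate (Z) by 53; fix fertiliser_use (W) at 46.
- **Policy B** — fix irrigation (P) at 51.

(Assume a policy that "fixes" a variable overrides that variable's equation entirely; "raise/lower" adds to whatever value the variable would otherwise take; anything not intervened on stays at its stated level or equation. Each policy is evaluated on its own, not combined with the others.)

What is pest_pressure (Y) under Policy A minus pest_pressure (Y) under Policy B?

Policy A (Z − 53, W := 46):
  Z = 108 − 53 = 55
  W = 46
  P = 161 + 6·55 − 5·46 = 261
  Y = -54 + 4·55 − 3·46 + 3·261 = 811
Policy B (P := 51):
  Z = 108
  W = 107
  P = 51
  Y = -54 + 4·108 − 3·107 + 3·51 = 210
Y: 811 − 210 = 601

601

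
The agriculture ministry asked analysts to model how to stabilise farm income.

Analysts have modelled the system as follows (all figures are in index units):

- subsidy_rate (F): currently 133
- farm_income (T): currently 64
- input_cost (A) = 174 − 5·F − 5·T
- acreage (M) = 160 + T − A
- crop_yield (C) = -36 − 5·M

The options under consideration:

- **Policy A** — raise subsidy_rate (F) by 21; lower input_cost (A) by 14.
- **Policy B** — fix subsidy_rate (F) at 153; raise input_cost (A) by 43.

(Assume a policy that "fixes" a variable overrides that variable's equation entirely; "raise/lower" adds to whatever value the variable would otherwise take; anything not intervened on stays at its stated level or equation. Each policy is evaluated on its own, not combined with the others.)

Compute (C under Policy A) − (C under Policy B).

Policy A (F + 21, A − 14):
  F = 133 + 21 = 154
  T = 64
  A = 174 − 5·154 − 5·64 (−14 from intervention) = -930
  M = 160 + 64 − (-930) = 1154
  C = -36 − 5·1154 = -5806
Policy B (F := 153, A + 43):
  F = 153
  T = 64
  A = 174 − 5·153 − 5·64 (+43 from intervention) = -868
  M = 160 + 64 − (-868) = 1092
  C = -36 − 5·1092 = -5496
C: -5806 − (-5496) = -310

-310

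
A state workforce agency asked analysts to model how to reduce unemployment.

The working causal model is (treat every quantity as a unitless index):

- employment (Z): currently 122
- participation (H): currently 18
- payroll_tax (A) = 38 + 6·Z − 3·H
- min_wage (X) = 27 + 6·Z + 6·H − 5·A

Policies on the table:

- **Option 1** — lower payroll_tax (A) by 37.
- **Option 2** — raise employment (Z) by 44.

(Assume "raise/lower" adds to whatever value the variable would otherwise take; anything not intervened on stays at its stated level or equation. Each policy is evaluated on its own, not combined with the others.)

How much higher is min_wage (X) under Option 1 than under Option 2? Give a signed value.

Option 1 (A − 37):
  Z = 122
  H = 18
  A = 38 + 6·122 − 3·18 (−37 from intervention) = 679
  X = 27 + 6·122 + 6·18 − 5·679 = -2528
Option 2 (Z + 44):
  Z = 122 + 44 = 166
  H = 18
  A = 38 + 6·166 − 3·18 = 980
  X = 27 + 6·166 + 6·18 − 5·980 = -3769
X: -2528 − (-3769) = 1241

1241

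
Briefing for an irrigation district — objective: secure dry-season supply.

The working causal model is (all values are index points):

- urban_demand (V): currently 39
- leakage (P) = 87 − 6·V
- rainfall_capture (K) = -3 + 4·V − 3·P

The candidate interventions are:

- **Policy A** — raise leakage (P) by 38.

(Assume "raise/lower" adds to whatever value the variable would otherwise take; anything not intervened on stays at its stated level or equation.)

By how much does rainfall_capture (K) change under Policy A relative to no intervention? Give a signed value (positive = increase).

Baseline:
  V = 39
  P = 87 − 6·39 = -147
  K = -3 + 4·39 − 3·(-147) = 594
Policy A (P + 38):
  V = 39
  P = 87 − 6·39 (+38 from intervention) = -109
  K = -3 + 4·39 − 3·(-109) = 480
Change in K: 480 − 594 = -114

-114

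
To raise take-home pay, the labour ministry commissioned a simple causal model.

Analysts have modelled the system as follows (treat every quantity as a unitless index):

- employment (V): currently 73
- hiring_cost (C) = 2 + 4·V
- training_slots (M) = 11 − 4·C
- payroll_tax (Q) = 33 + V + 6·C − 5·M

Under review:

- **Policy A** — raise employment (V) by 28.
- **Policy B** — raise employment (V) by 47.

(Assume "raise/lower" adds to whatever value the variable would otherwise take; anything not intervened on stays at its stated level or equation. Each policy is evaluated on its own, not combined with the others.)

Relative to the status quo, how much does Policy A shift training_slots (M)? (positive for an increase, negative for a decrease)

Baseline:
  V = 73
  C = 2 + 4·73 = 294
  M = 11 − 4·294 = -1165
Policy A (V + 28):
  V = 73 + 28 = 101
  C = 2 + 4·101 = 406
  M = 11 − 4·406 = -1613
Change in M: -1613 − (-1165) = -448

-448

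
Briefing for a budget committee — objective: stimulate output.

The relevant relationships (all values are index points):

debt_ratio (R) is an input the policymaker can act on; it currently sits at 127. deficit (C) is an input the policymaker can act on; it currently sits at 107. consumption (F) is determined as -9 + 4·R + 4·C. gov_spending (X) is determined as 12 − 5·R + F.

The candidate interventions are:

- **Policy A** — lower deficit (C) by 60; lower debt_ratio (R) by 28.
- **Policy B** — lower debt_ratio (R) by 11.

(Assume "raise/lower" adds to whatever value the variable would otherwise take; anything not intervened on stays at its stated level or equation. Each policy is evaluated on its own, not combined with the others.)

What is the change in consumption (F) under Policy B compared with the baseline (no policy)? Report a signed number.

-44

Baseline:
  R = 127
  C = 107
  F = -9 + 4·127 + 4·107 = 927
Policy B (R − 11):
  R = 127 − 11 = 116
  C = 107
  F = -9 + 4·116 + 4·107 = 883
Change in F: 883 − 927 = -44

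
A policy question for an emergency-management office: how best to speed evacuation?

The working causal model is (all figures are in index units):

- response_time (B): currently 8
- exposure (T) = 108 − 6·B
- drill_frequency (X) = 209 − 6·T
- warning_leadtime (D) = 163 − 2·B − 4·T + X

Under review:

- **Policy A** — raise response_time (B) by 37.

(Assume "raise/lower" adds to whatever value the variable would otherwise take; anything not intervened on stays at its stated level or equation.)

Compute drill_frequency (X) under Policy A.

1181

Policy A (B + 37):
  B = 8 + 37 = 45
  T = 108 − 6·45 = -162
  X = 209 − 6·(-162) = 1181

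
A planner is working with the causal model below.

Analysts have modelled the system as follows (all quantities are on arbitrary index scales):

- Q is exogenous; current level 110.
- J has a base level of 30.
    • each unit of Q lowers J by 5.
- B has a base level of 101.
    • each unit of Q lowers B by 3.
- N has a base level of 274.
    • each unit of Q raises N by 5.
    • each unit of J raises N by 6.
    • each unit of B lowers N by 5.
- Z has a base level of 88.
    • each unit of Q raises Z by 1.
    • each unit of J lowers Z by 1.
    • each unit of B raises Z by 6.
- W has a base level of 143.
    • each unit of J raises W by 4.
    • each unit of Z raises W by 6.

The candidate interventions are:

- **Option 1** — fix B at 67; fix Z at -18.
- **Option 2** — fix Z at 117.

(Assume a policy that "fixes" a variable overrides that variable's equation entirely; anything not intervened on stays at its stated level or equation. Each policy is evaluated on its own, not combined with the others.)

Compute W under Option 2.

-1235

Option 2 (Z := 117):
  Q = 110
  J = 30 − 5·110 = -520
  B = 101 − 3·110 = -229
  Z = 117
  W = 143 + 4·(-520) + 6·117 = -1235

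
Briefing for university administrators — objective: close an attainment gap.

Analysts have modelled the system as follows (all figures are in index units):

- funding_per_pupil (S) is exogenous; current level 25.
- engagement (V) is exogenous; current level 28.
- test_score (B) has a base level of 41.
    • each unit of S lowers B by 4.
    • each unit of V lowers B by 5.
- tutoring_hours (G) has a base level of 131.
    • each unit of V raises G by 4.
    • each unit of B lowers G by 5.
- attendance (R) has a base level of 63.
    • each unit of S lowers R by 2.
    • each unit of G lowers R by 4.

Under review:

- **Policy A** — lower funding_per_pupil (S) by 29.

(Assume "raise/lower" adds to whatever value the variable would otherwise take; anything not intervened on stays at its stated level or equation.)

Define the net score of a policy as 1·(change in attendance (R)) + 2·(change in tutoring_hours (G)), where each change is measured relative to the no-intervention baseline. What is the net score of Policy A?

1218

Baseline:
  S = 25
  V = 28
  B = 41 − 4·25 − 5·28 = -199
  G = 131 + 4·28 − 5·(-199) = 1238
  R = 63 − 2·25 − 4·1238 = -4939
Policy A (S − 29):
  S = 25 − 29 = -4
  V = 28
  B = 41 − 4·(-4) − 5·28 = -83
  G = 131 + 4·28 − 5·(-83) = 658
  R = 63 − 2·(-4) − 4·658 = -2561
ΔR = -2561 − (-4939) = 2378; ΔG = 658 − 1238 = -580
Score = 1·2378 + 2·(-580) = 1218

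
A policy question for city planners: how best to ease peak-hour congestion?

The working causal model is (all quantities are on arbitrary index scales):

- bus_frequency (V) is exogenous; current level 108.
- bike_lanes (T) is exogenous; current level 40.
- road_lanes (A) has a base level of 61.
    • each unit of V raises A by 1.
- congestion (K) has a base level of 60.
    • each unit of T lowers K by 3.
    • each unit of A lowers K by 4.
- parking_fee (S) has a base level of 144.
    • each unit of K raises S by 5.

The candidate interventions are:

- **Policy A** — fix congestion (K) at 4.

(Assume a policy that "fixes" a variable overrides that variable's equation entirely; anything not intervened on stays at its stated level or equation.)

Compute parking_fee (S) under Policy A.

164

Policy A (K := 4):
  V = 108
  T = 40
  A = 61 + 108 = 169
  K = 4
  S = 144 + 5·4 = 164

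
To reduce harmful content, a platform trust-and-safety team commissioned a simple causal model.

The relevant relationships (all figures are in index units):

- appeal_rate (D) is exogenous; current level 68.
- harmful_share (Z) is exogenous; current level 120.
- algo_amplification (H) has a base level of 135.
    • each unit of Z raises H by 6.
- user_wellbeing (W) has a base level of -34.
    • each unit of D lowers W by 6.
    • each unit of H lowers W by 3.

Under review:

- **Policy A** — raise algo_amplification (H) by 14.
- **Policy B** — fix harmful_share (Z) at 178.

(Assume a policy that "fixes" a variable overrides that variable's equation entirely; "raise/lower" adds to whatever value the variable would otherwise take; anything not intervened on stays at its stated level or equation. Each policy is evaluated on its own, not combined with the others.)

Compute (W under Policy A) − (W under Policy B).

Policy A (H + 14):
  D = 68
  Z = 120
  H = 135 + 6·120 (+14 from intervention) = 869
  W = -34 − 6·68 − 3·869 = -3049
Policy B (Z := 178):
  D = 68
  Z = 178
  H = 135 + 6·178 = 1203
  W = -34 − 6·68 − 3·1203 = -4051
W: -3049 − (-4051) = 1002

1002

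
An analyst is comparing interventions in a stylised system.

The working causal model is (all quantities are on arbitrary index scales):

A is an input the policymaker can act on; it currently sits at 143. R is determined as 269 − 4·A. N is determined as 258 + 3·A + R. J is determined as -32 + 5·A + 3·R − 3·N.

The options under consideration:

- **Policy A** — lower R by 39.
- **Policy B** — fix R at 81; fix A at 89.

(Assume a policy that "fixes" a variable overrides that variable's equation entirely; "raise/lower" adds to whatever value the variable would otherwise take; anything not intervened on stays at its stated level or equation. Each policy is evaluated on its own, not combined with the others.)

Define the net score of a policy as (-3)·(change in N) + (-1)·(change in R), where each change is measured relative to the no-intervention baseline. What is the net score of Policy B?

-1050

Baseline:
  A = 143
  R = 269 − 4·143 = -303
  N = 258 + 3·143 + (-303) = 384
Policy B (R := 81, A := 89):
  A = 89
  R = 81
  N = 258 + 3·89 + 81 = 606
ΔN = 606 − 384 = 222; ΔR = 81 − (-303) = 384
Score = (-3)·222 + (-1)·384 = -1050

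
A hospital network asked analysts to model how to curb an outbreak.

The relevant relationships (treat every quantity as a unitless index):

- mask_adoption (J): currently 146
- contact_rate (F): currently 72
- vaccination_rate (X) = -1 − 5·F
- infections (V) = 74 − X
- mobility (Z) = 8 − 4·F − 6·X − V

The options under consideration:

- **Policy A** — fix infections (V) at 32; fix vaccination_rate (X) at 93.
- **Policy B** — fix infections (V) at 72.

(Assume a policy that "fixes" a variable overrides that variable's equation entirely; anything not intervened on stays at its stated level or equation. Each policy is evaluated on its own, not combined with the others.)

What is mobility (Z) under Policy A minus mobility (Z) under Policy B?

-2684

Policy A (V := 32, X := 93):
  F = 72
  X = 93
  V = 32
  Z = 8 − 4·72 − 6·93 − 32 = -870
Policy B (V := 72):
  F = 72
  X = -1 − 5·72 = -361
  V = 72
  Z = 8 − 4·72 − 6·(-361) − 72 = 1814
Z: -870 − 1814 = -2684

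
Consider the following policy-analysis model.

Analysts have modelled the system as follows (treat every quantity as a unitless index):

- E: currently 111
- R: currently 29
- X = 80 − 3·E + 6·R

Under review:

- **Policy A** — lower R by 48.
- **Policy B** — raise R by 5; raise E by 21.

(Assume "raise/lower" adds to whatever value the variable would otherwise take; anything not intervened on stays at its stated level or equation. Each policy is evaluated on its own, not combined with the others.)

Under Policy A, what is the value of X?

Policy A (R − 48):
  E = 111
  R = 29 − 48 = -19
  X = 80 − 3·111 + 6·(-19) = -367

-367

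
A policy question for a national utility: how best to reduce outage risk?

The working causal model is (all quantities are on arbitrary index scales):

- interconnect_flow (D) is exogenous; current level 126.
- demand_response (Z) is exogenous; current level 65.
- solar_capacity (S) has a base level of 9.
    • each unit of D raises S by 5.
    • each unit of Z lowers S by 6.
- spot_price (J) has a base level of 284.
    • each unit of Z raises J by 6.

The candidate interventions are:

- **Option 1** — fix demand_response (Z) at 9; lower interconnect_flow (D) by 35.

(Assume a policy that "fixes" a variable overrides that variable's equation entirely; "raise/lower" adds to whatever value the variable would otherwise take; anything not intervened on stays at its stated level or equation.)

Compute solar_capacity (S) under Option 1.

Option 1 (Z := 9, D − 35):
  D = 126 − 35 = 91
  Z = 9
  S = 9 + 5·91 − 6·9 = 410

410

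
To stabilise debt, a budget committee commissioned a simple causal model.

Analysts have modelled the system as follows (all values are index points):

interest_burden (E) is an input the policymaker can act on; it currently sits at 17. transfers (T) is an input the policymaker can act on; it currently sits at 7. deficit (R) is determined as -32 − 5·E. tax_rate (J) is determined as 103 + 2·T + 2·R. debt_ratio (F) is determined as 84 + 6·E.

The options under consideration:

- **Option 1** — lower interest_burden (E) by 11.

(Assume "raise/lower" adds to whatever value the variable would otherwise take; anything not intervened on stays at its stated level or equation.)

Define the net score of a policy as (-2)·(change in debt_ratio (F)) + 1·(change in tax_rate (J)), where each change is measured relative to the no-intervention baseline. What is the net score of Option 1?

242

Baseline:
  E = 17
  T = 7
  R = -32 − 5·17 = -117
  J = 103 + 2·7 + 2·(-117) = -117
  F = 84 + 6·17 = 186
Option 1 (E − 11):
  E = 17 − 11 = 6
  T = 7
  R = -32 − 5·6 = -62
  J = 103 + 2·7 + 2·(-62) = -7
  F = 84 + 6·6 = 120
ΔF = 120 − 186 = -66; ΔJ = -7 − (-117) = 110
Score = (-2)·(-66) + 1·110 = 242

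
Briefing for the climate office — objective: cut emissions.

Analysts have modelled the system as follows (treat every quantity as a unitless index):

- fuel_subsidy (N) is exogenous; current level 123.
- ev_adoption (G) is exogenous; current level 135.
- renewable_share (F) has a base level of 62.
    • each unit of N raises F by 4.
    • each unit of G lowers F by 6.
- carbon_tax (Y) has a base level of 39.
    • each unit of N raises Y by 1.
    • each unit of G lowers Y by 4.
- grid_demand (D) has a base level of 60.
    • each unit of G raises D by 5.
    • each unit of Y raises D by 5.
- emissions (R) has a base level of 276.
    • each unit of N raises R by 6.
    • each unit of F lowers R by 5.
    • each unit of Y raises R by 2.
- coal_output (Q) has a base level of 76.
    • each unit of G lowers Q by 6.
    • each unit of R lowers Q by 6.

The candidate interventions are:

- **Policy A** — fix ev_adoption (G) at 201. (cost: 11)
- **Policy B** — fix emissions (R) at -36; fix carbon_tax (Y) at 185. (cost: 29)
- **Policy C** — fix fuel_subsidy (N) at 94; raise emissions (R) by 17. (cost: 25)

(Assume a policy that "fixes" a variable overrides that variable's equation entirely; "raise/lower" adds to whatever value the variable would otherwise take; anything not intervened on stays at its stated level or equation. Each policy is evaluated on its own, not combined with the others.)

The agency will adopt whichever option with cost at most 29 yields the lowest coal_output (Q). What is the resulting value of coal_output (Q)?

Policy A (G := 201):
  N = 123
  G = 201
  F = 62 + 4·123 − 6·201 = -652
  Y = 39 + 123 − 4·201 = -642
  R = 276 + 6·123 − 5·(-652) + 2·(-642) = 2990
  Q = 76 − 6·201 − 6·2990 = -19070
Policy B (R := -36, Y := 185):
  N = 123
  G = 135
  F = 62 + 4·123 − 6·135 = -256
  Y = 185
  R = -36
  Q = 76 − 6·135 − 6·(-36) = -518
Policy C (N := 94, R + 17):
  N = 94
  G = 135
  F = 62 + 4·94 − 6·135 = -372
  Y = 39 + 94 − 4·135 = -407
  R = 276 + 6·94 − 5·(-372) + 2·(-407) (+17 from intervention) = 1903
  Q = 76 − 6·135 − 6·1903 = -12152
Comparing — Policy A: Q=-19070, Policy B: Q=-518, Policy C: Q=-12152. Lowest is -19070 (Policy A).

-19070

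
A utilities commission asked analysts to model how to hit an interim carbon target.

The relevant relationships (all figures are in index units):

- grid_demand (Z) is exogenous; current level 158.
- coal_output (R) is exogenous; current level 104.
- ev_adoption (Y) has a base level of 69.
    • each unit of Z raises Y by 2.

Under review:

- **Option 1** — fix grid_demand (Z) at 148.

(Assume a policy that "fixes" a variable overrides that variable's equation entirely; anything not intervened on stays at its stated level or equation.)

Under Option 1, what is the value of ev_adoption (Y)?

365

Option 1 (Z := 148):
  Z = 148
  Y = 69 + 2·148 = 365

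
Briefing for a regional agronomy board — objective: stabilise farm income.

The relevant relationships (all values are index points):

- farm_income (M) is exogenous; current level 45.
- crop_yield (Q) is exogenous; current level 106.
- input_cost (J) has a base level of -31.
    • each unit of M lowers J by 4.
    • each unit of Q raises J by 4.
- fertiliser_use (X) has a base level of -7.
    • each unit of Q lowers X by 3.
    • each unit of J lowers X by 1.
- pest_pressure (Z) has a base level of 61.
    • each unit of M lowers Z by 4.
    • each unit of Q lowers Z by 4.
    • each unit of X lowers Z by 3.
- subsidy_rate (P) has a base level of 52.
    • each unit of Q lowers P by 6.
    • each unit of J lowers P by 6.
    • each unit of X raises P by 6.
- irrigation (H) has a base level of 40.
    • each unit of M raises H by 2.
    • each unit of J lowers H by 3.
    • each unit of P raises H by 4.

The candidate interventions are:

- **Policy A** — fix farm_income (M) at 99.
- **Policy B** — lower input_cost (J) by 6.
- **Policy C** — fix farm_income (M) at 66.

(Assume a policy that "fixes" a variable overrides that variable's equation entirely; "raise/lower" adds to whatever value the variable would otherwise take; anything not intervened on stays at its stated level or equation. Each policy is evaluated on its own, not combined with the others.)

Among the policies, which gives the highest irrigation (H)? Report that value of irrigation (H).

-9745

Policy A (M := 99):
  M = 99
  Q = 106
  J = -31 − 4·99 + 4·106 = -3
  X = -7 − 3·106 − (-3) = -322
  P = 52 − 6·106 − 6·(-3) + 6·(-322) = -2498
  H = 40 + 2·99 − 3·(-3) + 4·(-2498) = -9745
Policy B (J − 6):
  M = 45
  Q = 106
  J = -31 − 4·45 + 4·106 (−6 from intervention) = 207
  X = -7 − 3·106 − 207 = -532
  P = 52 − 6·106 − 6·207 + 6·(-532) = -5018
  H = 40 + 2·45 − 3·207 + 4·(-5018) = -20563
Policy C (M := 66):
  M = 66
  Q = 106
  J = -31 − 4·66 + 4·106 = 129
  X = -7 − 3·106 − 129 = -454
  P = 52 − 6·106 − 6·129 + 6·(-454) = -4082
  H = 40 + 2·66 − 3·129 + 4·(-4082) = -16543
Comparing — Policy A: H=-9745, Policy B: H=-20563, Policy C: H=-16543. Highest is -9745 (Policy A).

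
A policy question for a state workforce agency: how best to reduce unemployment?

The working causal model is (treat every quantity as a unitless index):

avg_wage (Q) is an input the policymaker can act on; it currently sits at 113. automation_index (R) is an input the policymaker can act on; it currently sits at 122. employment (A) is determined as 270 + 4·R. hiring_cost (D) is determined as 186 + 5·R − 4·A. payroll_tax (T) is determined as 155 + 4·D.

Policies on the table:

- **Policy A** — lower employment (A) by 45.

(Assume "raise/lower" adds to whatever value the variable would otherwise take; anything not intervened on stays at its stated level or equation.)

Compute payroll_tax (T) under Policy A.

Policy A (A − 45):
  R = 122
  A = 270 + 4·122 (−45 from intervention) = 713
  D = 186 + 5·122 − 4·713 = -2056
  T = 155 + 4·(-2056) = -8069

-8069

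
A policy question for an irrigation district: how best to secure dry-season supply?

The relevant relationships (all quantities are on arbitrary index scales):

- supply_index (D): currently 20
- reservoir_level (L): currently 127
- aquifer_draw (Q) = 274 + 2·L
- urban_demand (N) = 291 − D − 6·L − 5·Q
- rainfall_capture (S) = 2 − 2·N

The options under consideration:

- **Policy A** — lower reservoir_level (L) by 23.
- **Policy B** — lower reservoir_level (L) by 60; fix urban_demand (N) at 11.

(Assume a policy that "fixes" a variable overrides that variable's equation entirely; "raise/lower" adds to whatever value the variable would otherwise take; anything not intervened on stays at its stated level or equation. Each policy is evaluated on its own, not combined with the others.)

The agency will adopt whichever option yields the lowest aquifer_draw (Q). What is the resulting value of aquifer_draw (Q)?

Policy A (L − 23):
  L = 127 − 23 = 104
  Q = 274 + 2·104 = 482
Policy B (L − 60, N := 11):
  L = 127 − 60 = 67
  Q = 274 + 2·67 = 408
Comparing — Policy A: Q=482, Policy B: Q=408. Lowest is 408 (Policy B).

408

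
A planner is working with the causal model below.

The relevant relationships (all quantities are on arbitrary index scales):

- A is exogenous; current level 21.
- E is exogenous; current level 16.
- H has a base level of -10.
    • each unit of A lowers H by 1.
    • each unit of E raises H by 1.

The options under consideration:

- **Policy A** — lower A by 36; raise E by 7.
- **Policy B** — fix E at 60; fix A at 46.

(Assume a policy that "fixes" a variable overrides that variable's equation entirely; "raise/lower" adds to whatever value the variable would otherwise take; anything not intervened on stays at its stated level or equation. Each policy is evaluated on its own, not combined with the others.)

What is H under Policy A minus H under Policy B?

Policy A (A − 36, E + 7):
  A = 21 − 36 = -15
  E = 16 + 7 = 23
  H = -10 − (-15) + 23 = 28
Policy B (E := 60, A := 46):
  A = 46
  E = 60
  H = -10 − 46 + 60 = 4
H: 28 − 4 = 24

24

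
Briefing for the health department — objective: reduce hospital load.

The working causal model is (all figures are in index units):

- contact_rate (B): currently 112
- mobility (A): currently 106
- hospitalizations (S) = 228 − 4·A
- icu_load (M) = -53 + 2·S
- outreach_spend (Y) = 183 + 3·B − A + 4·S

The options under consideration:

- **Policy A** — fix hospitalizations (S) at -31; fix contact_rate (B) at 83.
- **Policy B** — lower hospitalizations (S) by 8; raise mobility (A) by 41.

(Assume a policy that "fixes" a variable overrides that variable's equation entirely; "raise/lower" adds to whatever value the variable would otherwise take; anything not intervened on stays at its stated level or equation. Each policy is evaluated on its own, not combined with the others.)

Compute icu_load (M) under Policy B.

Policy B (S − 8, A + 41):
  A = 106 + 41 = 147
  S = 228 − 4·147 (−8 from intervention) = -368
  M = -53 + 2·(-368) = -789

-789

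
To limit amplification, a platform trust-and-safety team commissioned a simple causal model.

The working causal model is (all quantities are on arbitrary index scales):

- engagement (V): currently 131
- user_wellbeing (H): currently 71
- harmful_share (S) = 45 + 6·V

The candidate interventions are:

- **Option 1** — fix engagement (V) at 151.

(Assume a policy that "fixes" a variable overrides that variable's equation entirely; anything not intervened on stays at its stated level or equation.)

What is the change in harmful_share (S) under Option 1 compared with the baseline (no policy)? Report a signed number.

120

Baseline:
  V = 131
  S = 45 + 6·131 = 831
Option 1 (V := 151):
  V = 151
  S = 45 + 6·151 = 951
Change in S: 951 − 831 = 120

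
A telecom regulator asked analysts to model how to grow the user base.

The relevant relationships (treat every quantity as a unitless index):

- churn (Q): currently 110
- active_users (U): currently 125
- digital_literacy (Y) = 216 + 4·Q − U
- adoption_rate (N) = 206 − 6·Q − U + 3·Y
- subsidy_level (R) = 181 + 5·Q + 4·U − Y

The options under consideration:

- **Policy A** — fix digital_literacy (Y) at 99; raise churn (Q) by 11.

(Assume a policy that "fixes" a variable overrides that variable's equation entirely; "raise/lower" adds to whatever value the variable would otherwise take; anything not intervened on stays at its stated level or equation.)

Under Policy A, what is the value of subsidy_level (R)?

Policy A (Y := 99, Q + 11):
  Q = 110 + 11 = 121
  U = 125
  Y = 99
  R = 181 + 5·121 + 4·125 − 99 = 1187

1187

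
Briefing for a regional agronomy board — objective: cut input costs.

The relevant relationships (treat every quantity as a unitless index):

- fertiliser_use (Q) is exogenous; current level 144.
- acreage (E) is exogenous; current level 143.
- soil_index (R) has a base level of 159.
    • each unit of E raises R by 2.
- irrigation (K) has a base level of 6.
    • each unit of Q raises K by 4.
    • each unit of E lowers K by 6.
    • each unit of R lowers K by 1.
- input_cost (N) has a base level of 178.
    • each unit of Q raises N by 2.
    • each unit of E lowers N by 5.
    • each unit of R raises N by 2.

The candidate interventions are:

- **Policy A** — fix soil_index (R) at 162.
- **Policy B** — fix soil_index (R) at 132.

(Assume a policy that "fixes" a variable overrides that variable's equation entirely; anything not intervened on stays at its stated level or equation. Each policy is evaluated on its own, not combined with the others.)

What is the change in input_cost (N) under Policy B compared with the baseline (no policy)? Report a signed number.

-626

Baseline:
  Q = 144
  E = 143
  R = 159 + 2·143 = 445
  N = 178 + 2·144 − 5·143 + 2·445 = 641
Policy B (R := 132):
  Q = 144
  E = 143
  R = 132
  N = 178 + 2·144 − 5·143 + 2·132 = 15
Change in N: 15 − 641 = -626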